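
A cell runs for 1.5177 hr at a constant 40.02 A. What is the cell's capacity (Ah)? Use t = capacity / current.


C = I * t = 40.02 * 1.5177 = 60.74 Ah

60.74 Ah


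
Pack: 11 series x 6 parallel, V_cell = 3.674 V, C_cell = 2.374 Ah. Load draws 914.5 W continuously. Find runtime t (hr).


Step 1: E_pack = Ns * V_cell * Np * C_cell = 11 * 3.674 * 6 * 2.374 = 575.66 Wh
Step 2: t = E_pack / P = 575.66 / 914.5 = 0.6295 hr

0.6295 hr


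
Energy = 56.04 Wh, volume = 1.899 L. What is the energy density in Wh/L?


ED = E / V = 56.04 / 1.899 = 29.51 Wh/L

29.51 Wh/L


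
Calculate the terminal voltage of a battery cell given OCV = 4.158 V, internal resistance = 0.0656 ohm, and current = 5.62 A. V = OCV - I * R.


IR drop = 5.62 * 0.0656 = 0.36867 V
V = 4.158 - 0.36867 = 3.789 V

3.789 V


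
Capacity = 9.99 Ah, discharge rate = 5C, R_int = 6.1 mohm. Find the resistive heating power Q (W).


Convert: R = 6.1 mohm = 0.0061 ohm
Step 1: I = C_rate * capacity = 5 * 9.99 = 49.95 A
Step 2: Q = I^2 * R = 49.95^2 * 0.0061 = 2495 * 0.0061 = 15.22 W

15.22 W


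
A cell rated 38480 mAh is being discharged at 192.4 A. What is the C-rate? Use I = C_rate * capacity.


Convert: capacity = 38480 mAh = 38.48 Ah
Rearranging: C_rate = 192.4 / 38.48 = 5C

5C


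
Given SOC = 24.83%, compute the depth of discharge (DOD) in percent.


DOD = 100 - SOC = 100 - 24.83 = 75.17%

75.17%


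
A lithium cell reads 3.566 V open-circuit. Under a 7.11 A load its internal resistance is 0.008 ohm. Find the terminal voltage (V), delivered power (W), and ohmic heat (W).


Step 1: V_terminal = OCV - I*R = 3.566 - 7.11 * 0.008 = 3.5091 V
Step 2: P_out = V_terminal * I = 3.5091 * 7.11 = 24.95 W
Step 3: Q = I^2 * R = 7.11^2 * 0.008 = 0.4044 W

V=3.5091 V, P=24.95 W, Q=0.4044 W


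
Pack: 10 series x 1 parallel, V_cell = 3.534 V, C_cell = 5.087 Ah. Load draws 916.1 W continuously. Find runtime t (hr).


Step 1: E_pack = Ns * V_cell * Np * C_cell = 10 * 3.534 * 1 * 5.087 = 179.77 Wh
Step 2: t = E_pack / P = 179.77 / 916.1 = 0.1962 hr

0.1962 hr


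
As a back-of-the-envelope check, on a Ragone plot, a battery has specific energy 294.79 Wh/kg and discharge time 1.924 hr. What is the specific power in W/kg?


Specific power = 294.79 Wh/kg / 1.924 hr = 153.2 W/kg

153.2 W/kg


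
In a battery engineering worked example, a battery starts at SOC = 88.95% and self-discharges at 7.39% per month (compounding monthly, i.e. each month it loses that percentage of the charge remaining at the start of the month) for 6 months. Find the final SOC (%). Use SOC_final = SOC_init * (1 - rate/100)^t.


Monthly retention factor = 1 - 7.39/100 = 0.9261
Over 6 months: factor^6 = 0.63088
SOC_final = 88.95 * 0.63088 = 56.12%

56.12%


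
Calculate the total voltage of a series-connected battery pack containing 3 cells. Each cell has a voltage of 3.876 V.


With 3 cells in series at 3.876 V each, V_pack = 11.628 V

11.628 V


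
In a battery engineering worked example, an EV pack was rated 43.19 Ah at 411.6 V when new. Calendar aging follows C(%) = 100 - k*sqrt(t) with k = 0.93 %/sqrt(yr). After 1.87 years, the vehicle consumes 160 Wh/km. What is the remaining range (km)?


Step 1: capacity retention = 100 - 0.93 * sqrt(1.87) = 100 - 0.93 * 1.3675 = 98.728%
Step 2: C_now = 43.19 * 98.728/100 = 42.641 Ah
Step 3: E_pack = V * C_now = 411.6 * 42.641 = 17551 Wh
Step 4: range = E_pack / consumption = 17551 / 160 = 109.7 km

109.7 km


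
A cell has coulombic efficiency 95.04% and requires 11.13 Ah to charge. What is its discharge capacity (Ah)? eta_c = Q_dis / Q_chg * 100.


Q_dis = eta/100 * Q_chg = 95.04/100 * 11.13 = 10.58 Ah

10.58 Ah


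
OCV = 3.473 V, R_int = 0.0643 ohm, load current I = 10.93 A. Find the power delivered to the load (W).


Step 1: V_terminal = OCV - I*R = 3.473 - 10.93 * 0.0643 = 2.7702 V
Step 2: P_out = V_terminal * I = 2.7702 * 10.93 = 30.28 W

30.28 W


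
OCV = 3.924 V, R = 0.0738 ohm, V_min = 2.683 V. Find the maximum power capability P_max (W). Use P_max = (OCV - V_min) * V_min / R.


P_max = (OCV - V_min) * V_min / R = (3.924 - 2.683) * 2.683 / 0.0738 = 1.241 * 2.683 / 0.0738 = 45.12 W

45.12 W


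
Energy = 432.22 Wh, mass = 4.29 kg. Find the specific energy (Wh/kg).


Specific energy = 432.22 Wh / 4.29 kg = 100.8 Wh/kg

100.8 Wh/kg


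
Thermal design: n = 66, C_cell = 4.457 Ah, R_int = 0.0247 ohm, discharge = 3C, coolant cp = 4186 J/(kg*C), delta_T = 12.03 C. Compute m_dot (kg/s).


Step 1: I = 3 * 4.457 = 13.371 A
Step 2: Q_cell = I^2 * R = 13.371^2 * 0.0247 = 4.416 W
Step 3: Q_total = 66 * 4.416 = 291.46 W
Step 4: m_dot = Q_total / (cp * dT) = 291.46 / (4186 * 12.03) = 0.005788 kg/s

0.005788 kg/s


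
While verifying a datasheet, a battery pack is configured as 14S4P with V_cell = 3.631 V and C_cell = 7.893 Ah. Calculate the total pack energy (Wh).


E = Ns * Vcell * Np * Ccell = 14 * 3.631 * 4 * 7.893 = 1605 Wh

1605 Wh


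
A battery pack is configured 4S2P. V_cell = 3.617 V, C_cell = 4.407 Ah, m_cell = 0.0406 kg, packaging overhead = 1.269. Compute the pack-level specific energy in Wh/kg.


Step 1: V_pack = 4 * 3.617 = 14.468 V
Step 2: C_pack = 2 * 4.407 = 8.814 Ah
Step 3: E_pack = V_pack * C_pack = 14.468 * 8.814 = 127.52 Wh
Step 4: m_pack = 4 * 2 * 0.0406 * 1.269 = 0.41217 kg
Step 5: ED = E_pack / m_pack = 127.52 / 0.41217 = 309.4 Wh/kg

309.4 Wh/kg


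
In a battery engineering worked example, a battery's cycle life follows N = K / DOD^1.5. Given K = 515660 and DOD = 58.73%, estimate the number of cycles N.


Step 1: DOD^1.5 = 58.73^1.5 = 450.08
Step 2: N = 515660 / 450.08 = 1146 cycles

1146 cycles


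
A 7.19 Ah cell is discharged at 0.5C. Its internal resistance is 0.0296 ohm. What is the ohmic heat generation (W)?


Step 1: I = C_rate * capacity = 0.5 * 7.19 = 3.595 A
Step 2: Q = I^2 * R = 3.595^2 * 0.0296 = 12.924 * 0.0296 = 0.3826 W

0.3826 W


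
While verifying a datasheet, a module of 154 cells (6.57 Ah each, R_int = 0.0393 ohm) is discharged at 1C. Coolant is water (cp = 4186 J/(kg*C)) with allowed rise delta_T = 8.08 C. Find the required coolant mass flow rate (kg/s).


Step 1: I = 1 * 6.57 = 6.57 A
Step 2: Q_cell = I^2 * R = 6.57^2 * 0.0393 = 1.6964 W
Step 3: Q_total = 154 * 1.6964 = 261.25 W
Step 4: m_dot = Q_total / (cp * dT) = 261.25 / (4186 * 8.08) = 0.007724 kg/s

0.007724 kg/s


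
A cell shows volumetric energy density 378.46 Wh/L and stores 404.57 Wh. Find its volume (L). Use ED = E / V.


V = E / ED = 404.57 / 378.46 = 1.069 L

1.069 L


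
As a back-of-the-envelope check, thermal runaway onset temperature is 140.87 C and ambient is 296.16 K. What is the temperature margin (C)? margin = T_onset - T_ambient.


Convert: T_ambient = 296.16 K = 23.01 C
margin = 140.87 - 23.01 = 117.86 C

117.86 C


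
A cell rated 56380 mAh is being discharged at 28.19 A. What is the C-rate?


Convert: capacity = 56380 mAh = 56.38 Ah
C_rate = I / capacity = 28.19 / 56.38 = 0.5C

0.5C


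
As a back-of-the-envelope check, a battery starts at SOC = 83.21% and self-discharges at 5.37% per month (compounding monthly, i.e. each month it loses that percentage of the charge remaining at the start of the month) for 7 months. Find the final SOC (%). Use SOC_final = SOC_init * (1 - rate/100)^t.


decay = (1 - 5.37/100)^7 = 0.67952
SOC_final = 83.21 * 0.67952 = 56.54%

56.54%


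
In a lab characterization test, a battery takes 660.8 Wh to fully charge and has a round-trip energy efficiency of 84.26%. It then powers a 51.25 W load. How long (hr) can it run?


Step 1: E_discharge = eta/100 * E_charge = 84.26/100 * 660.8 = 556.79 Wh
Step 2: t = E_discharge / P = 556.79 / 51.25 = 10.86 hr

10.86 hr


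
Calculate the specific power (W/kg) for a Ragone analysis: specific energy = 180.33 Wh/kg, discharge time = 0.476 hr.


Specific power = 180.33 Wh/kg / 0.476 hr = 378.8 W/kg

378.8 W/kg


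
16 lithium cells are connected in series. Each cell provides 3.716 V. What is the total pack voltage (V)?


V_pack = n * V_cell = 16 * 3.716 = 59.456 V

59.456 V


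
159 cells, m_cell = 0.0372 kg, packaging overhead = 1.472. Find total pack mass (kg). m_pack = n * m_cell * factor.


Cell mass sum = 159 * 0.0372 = 5.9148 kg
With overhead 1.472: m_pack = 5.9148 * 1.472 = 8.707 kg

8.707 kg


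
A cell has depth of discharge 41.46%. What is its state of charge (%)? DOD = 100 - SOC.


SOC = 100 - DOD = 100 - 41.46 = 58.54%

58.54%


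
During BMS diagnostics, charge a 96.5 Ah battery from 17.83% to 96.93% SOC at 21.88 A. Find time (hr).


Step 1: dSOC = 96.93% - 17.83% = 79.1%
Step 2: delta_Ah = 96.5 * 79.1 / 100 = 76.332 Ah
Step 3: t = 76.332 / 21.88 = 3.489 hr

3.489 hr


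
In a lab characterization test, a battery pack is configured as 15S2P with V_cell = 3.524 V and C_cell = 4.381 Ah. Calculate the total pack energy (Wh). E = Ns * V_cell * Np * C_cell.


V_pack = 15 * 3.524 = 52.86 V
C_pack = 2 * 4.381 = 8.762 Ah
E = V_pack * C_pack = 52.86 * 8.762 = 463.2 Wh

463.2 Wh


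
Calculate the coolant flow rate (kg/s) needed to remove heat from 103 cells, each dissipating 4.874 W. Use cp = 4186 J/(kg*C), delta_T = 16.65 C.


Step 1: Total heat Q = 103 * 4.874 W = 502.02 W
Step 2: denom = cp * dT = 4186 * 16.65 = 69697
Step 3: m_dot = 502.02 / 69697 = 0.007203 kg/s

0.007203 kg/s


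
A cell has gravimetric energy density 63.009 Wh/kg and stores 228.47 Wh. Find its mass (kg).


m = E / ED = 228.47 / 63.009 = 3.626 kg

3.626 kg


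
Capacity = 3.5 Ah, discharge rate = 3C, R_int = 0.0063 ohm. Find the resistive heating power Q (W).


Step 1: I = C_rate * capacity = 3 * 3.5 = 10.5 A
Step 2: Q = I^2 * R = 10.5^2 * 0.0063 = 110.25 * 0.0063 = 0.6946 W

0.6946 W


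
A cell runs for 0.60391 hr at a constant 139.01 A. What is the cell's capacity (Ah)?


C = I * t = 139.01 * 0.60391 = 83.95 Ah

83.95 Ah


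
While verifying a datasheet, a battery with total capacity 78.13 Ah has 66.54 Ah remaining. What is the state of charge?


SOC% = 66.54 / 78.13 * 100 = 85.17%

85.17%


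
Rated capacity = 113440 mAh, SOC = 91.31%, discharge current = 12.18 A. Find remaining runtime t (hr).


Convert: C_total = 113440 mAh = 113.44 Ah
Step 1: remaining = SOC/100 * C_total = 91.31/100 * 113.44 = 103.58 Ah
Step 2: t = remaining / I = 103.58 / 12.18 = 8.504 hr

8.504 hr


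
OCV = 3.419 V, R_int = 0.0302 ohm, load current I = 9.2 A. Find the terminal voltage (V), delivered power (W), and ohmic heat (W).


Step 1: V_terminal = OCV - I*R = 3.419 - 9.2 * 0.0302 = 3.1412 V
Step 2: P_out = V_terminal * I = 3.1412 * 9.2 = 28.90 W
Step 3: Q = I^2 * R = 9.2^2 * 0.0302 = 2.556 W

V=3.1412 V, P=28.90 W, Q=2.556 W


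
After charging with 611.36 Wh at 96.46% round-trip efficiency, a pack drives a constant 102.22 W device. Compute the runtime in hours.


Step 1: E_discharge = eta/100 * E_charge = 96.46/100 * 611.36 = 589.72 Wh
Step 2: t = E_discharge / P = 589.72 / 102.22 = 5.769 hr

5.769 hr


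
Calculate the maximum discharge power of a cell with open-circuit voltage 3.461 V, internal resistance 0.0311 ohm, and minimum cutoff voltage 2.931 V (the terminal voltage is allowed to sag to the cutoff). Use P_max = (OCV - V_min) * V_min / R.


dV = OCV - V_min = 0.53 V (so I_max = dV / R)
P_max = dV * V_min / R = 0.53 * 2.931 / 0.0311 = 49.95 W

49.95 W


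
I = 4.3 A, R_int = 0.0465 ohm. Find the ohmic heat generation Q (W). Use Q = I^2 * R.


I^2 = 18.49
Q = 18.49 * 0.0465 = 0.8598 W

0.8598 W


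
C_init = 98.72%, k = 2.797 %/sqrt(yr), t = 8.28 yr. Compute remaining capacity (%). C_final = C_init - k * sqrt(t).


Step 1: sqrt(8.28 yr) = 2.8775
Step 2: drop = 2.797 * 2.8775 = 8.0484
Step 3: C_final = 98.72 - 8.0484 = 90.67%

90.67%


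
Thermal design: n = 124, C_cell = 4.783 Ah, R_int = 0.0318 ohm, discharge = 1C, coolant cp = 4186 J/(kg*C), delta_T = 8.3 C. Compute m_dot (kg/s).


Step 1: I = 1 * 4.783 = 4.783 A
Step 2: Q_cell = I^2 * R = 4.783^2 * 0.0318 = 0.72749 W
Step 3: Q_total = 124 * 0.72749 = 90.209 W
Step 4: m_dot = Q_total / (cp * dT) = 90.209 / (4186 * 8.3) = 0.002596 kg/s

0.002596 kg/s


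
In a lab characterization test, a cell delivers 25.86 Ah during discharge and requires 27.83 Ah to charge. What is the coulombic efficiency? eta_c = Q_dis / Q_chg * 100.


eta_c = Q_dis / Q_chg * 100 = 25.86 / 27.83 * 100 = 92.92%

92.92%


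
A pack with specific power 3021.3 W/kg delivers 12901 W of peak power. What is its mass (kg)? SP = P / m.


m = P / SP = 12901 / 3021.3 = 4.270 kg

4.270 kg


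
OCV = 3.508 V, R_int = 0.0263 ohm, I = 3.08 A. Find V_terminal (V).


IR drop = 3.08 * 0.0263 = 0.081004 V
V = 3.508 - 0.081004 = 3.427 V

3.427 V


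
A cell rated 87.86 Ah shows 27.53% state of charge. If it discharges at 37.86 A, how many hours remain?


Step 1: remaining = SOC/100 * C_total = 27.53/100 * 87.86 = 24.188 Ah
Step 2: t = remaining / I = 24.188 / 37.86 = 0.6389 hr

0.6389 hr


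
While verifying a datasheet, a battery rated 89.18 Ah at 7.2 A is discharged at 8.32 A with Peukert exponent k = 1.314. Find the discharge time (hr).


Step 1: t_rated = C / I_rated = 89.18 / 7.2 = 12.386 hr
Step 2: ratio = 7.2 / 8.32 = 0.86538
Step 3: ratio^k = 0.86538^1.314 = 0.82697
Step 4: t = t_rated * ratio^k = 12.386 * 0.82697 = 10.24 hr

10.24 hr


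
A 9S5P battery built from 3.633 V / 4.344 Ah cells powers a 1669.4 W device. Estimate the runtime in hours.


Step 1: E_pack = Ns * V_cell * Np * C_cell = 9 * 3.633 * 5 * 4.344 = 710.18 Wh
Step 2: t = E_pack / P = 710.18 / 1669.4 = 0.4254 hr

0.4254 hr


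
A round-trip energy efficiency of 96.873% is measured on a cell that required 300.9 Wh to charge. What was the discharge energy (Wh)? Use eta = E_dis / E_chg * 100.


E_dis = eta/100 * E_chg = 96.873/100 * 300.9 = 291.5 Wh

291.5 Wh


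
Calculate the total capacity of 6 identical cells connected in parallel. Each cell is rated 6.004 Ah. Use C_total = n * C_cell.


Parallel capacities add: 6 * 6.004 Ah = 36.024 Ah

36.024 Ah


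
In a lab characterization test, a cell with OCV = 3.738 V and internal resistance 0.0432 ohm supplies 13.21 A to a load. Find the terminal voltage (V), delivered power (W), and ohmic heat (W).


Step 1: V_terminal = OCV - I*R = 3.738 - 13.21 * 0.0432 = 3.1673 V
Step 2: P_out = V_terminal * I = 3.1673 * 13.21 = 41.84 W
Step 3: Q = I^2 * R = 13.21^2 * 0.0432 = 7.539 W

V=3.1673 V, P=41.84 W, Q=7.539 W


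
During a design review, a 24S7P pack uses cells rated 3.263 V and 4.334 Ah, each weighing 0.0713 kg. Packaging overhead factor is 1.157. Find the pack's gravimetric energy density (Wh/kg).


Step 1: V_pack = 24 * 3.263 = 78.312 V
Step 2: C_pack = 7 * 4.334 = 30.338 Ah
Step 3: E_pack = V_pack * C_pack = 78.312 * 30.338 = 2375.8 Wh
Step 4: m_pack = 24 * 7 * 0.0713 * 1.157 = 13.859 kg
Step 5: ED = E_pack / m_pack = 2375.8 / 13.859 = 171.4 Wh/kg

171.4 Wh/kg


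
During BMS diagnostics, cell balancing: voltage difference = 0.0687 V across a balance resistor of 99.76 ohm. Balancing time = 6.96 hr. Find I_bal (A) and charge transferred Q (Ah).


I_bal = dV / R = 0.0687 / 99.76 = 6.8865e-04 A
Q = I_bal * t = 6.8865e-04 * 6.96 = 0.004793 Ah

I=6.8865e-04 A, Q=0.004793 Ah


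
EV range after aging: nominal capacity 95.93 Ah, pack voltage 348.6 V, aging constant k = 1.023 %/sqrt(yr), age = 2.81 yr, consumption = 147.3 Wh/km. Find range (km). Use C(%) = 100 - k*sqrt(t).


Step 1: capacity retention = 100 - 1.023 * sqrt(2.81) = 100 - 1.023 * 1.6763 = 98.285%
Step 2: C_now = 95.93 * 98.285/100 = 94.285 Ah
Step 3: E_pack = V * C_now = 348.6 * 94.285 = 32868 Wh
Step 4: range = E_pack / consumption = 32868 / 147.3 = 223.1 km

223.1 km


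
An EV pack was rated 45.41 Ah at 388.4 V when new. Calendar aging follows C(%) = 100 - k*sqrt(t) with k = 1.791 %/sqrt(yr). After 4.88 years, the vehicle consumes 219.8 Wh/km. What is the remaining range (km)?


Step 1: capacity retention = 100 - 1.791 * sqrt(4.88) = 100 - 1.791 * 2.2091 = 96.044%
Step 2: C_now = 45.41 * 96.044/100 = 43.614 Ah
Step 3: E_pack = V * C_now = 388.4 * 43.614 = 16940 Wh
Step 4: range = E_pack / consumption = 16940 / 219.8 = 77.07 km

77.07 km


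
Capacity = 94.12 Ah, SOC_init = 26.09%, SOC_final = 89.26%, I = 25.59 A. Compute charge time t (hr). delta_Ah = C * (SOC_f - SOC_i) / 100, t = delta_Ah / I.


Step 1: dSOC = 89.26% - 26.09% = 63.17%
Step 2: delta_Ah = 94.12 * 63.17 / 100 = 59.456 Ah
Step 3: t = 59.456 / 25.59 = 2.323 hr

2.323 hr


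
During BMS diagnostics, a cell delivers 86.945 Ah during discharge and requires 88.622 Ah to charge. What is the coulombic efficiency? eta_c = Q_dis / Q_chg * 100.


eta_c = Q_dis / Q_chg * 100 = 86.945 / 88.622 * 100 = 98.11%

98.11%


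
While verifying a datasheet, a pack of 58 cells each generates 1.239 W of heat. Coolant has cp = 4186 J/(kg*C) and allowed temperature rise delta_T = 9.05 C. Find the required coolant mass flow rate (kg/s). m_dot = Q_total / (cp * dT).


Step 1: Total heat Q = 58 * 1.239 W = 71.862 W
Step 2: denom = cp * dT = 4186 * 9.05 = 37883
Step 3: m_dot = 71.862 / 37883 = 0.001897 kg/s

0.001897 kg/s


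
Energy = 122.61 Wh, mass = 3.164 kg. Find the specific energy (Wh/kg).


Specific energy = 122.61 Wh / 3.164 kg = 38.75 Wh/kg

38.75 Wh/kg


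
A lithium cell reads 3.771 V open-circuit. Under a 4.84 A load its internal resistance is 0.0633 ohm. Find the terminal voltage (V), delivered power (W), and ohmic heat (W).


Step 1: V_terminal = OCV - I*R = 3.771 - 4.84 * 0.0633 = 3.4646 V
Step 2: P_out = V_terminal * I = 3.4646 * 4.84 = 16.77 W
Step 3: Q = I^2 * R = 4.84^2 * 0.0633 = 1.483 W

V=3.4646 V, P=16.77 W, Q=1.483 W


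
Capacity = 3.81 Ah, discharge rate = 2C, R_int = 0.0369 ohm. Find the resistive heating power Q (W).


Step 1: I = C_rate * capacity = 2 * 3.81 = 7.62 A
Step 2: Q = I^2 * R = 7.62^2 * 0.0369 = 58.064 * 0.0369 = 2.143 W

2.143 W


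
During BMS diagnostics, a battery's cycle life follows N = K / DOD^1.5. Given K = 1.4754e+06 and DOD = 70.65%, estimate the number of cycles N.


Step 1: DOD^1.5 = 70.65^1.5 = 593.84
Step 2: N = 1.4754e+06 / 593.84 = 2485 cycles

2485 cycles


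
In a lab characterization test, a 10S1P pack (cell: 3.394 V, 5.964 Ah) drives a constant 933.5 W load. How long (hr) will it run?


Step 1: E_pack = Ns * V_cell * Np * C_cell = 10 * 3.394 * 1 * 5.964 = 202.42 Wh
Step 2: t = E_pack / P = 202.42 / 933.5 = 0.2168 hr

0.2168 hr


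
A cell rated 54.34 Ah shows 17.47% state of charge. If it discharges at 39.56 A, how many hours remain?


Step 1: remaining = SOC/100 * C_total = 17.47/100 * 54.34 = 9.4932 Ah
Step 2: t = remaining / I = 9.4932 / 39.56 = 0.2400 hr

0.2400 hr


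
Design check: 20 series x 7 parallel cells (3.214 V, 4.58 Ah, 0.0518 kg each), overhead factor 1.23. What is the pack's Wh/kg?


Step 1: V_pack = 20 * 3.214 = 64.28 V
Step 2: C_pack = 7 * 4.58 = 32.06 Ah
Step 3: E_pack = V_pack * C_pack = 64.28 * 32.06 = 2060.8 Wh
Step 4: m_pack = 20 * 7 * 0.0518 * 1.23 = 8.92 kg
Step 5: ED = E_pack / m_pack = 2060.8 / 8.92 = 231.0 Wh/kg

231.0 Wh/kg


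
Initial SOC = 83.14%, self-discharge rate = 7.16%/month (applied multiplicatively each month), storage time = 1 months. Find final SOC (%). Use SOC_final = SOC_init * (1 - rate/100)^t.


Monthly retention factor = 1 - 7.16/100 = 0.9284
Over 1 months: factor^1 = 0.9284
SOC_final = 83.14 * 0.9284 = 77.19%

77.19%


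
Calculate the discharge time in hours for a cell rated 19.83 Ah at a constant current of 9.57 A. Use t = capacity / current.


Runtime = 19.83 Ah / 9.57 A = 2.072 hr

2.072 hr


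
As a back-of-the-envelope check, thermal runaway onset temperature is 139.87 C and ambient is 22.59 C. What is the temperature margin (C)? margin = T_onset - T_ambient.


Safety margin = 139.87 C - 22.59 C = 117.28 C

117.28 C


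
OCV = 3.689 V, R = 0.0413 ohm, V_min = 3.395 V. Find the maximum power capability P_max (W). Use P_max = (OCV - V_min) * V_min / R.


dV = OCV - V_min = 0.294 V (so I_max = dV / R)
P_max = dV * V_min / R = 0.294 * 3.395 / 0.0413 = 24.17 W

24.17 W


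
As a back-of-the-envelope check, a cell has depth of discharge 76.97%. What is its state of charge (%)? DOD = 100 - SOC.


SOC = 100 - DOD = 100 - 76.97 = 23.03%

23.03%


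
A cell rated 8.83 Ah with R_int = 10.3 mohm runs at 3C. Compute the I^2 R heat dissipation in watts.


Convert: R = 10.3 mohm = 0.0103 ohm
Step 1: I = C_rate * capacity = 3 * 8.83 = 26.49 A
Step 2: Q = I^2 * R = 26.49^2 * 0.0103 = 701.72 * 0.0103 = 7.228 W

7.228 W


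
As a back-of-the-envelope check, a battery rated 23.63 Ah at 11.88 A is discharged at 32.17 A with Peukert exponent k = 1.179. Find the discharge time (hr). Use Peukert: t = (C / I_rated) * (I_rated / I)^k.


Step 1: t_rated = C / I_rated = 23.63 / 11.88 = 1.9891 hr
Step 2: ratio = 11.88 / 32.17 = 0.36929
Step 3: ratio^k = 0.36929^1.179 = 0.30898
Step 4: t = t_rated * ratio^k = 1.9891 * 0.30898 = 0.6146 hr

0.6146 hr


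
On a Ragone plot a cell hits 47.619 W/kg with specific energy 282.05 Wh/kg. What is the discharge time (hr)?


t = E / P = 282.05 / 47.619 = 5.923 hr

5.923 hr


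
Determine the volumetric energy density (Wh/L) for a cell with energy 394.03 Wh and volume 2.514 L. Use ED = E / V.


Volumetric ED = 394.03 Wh / 2.514 L = 156.7 Wh/L

156.7 Wh/L


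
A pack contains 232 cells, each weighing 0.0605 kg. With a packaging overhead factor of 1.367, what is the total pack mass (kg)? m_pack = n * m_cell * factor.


Cell mass sum = 232 * 0.0605 = 14.036 kg
With overhead 1.367: m_pack = 14.036 * 1.367 = 19.19 kg

19.19 kg


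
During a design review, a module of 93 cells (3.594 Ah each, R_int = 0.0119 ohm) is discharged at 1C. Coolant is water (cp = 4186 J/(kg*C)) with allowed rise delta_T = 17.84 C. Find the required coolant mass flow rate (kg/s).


Step 1: I = 1 * 3.594 = 3.594 A
Step 2: Q_cell = I^2 * R = 3.594^2 * 0.0119 = 0.15371 W
Step 3: Q_total = 93 * 0.15371 = 14.295 W
Step 4: m_dot = Q_total / (cp * dT) = 14.295 / (4186 * 17.84) = 1.914e-04 kg/s

1.914e-04 kg/s


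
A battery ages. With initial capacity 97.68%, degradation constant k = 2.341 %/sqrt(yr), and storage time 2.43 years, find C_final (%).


Step 1: sqrt(2.43 yr) = 1.5588
Step 2: drop = 2.341 * 1.5588 = 3.6492
Step 3: C_final = 97.68 - 3.6492 = 94.03%

94.03%


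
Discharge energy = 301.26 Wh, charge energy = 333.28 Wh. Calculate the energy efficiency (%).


eta_e = E_dis / E_chg * 100 = 301.26 / 333.28 * 100 = 90.39%

90.39%


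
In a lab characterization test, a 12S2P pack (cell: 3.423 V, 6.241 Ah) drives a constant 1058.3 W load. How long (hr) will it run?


Step 1: E_pack = Ns * V_cell * Np * C_cell = 12 * 3.423 * 2 * 6.241 = 512.71 Wh
Step 2: t = E_pack / P = 512.71 / 1058.3 = 0.4845 hr

0.4845 hr


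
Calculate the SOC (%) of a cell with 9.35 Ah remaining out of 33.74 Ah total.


SOC% = 9.35 / 33.74 * 100 = 27.71%

27.71%


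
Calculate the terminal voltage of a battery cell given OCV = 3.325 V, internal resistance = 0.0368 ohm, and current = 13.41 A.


V = OCV - I*R = 3.325 - 13.41 * 0.0368 = 2.832 V

2.832 V


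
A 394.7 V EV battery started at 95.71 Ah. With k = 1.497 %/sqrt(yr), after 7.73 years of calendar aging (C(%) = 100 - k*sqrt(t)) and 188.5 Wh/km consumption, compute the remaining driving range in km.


Step 1: capacity retention = 100 - 1.497 * sqrt(7.73) = 100 - 1.497 * 2.7803 = 95.838%
Step 2: C_now = 95.71 * 95.838/100 = 91.727 Ah
Step 3: E_pack = V * C_now = 394.7 * 91.727 = 36205 Wh
Step 4: range = E_pack / consumption = 36205 / 188.5 = 192.1 km

192.1 km


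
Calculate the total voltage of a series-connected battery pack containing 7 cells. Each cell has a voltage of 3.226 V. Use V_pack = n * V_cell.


Series voltages add: 7 * 3.226 V = 22.582 V

22.582 V


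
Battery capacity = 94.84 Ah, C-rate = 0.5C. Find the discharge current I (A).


At 0.5C: I = 0.5 * 94.84 Ah = 47.42 A

47.42 A


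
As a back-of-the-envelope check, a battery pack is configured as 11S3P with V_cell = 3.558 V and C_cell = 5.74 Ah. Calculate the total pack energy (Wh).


E = Ns * Vcell * Np * Ccell = 11 * 3.558 * 3 * 5.74 = 674.0 Wh

674.0 Wh


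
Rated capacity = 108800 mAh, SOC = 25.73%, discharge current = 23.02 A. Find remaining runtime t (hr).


Convert: C_total = 108800 mAh = 108.8 Ah
Step 1: remaining = SOC/100 * C_total = 25.73/100 * 108.8 = 27.994 Ah
Step 2: t = remaining / I = 27.994 / 23.02 = 1.216 hr

1.216 hr


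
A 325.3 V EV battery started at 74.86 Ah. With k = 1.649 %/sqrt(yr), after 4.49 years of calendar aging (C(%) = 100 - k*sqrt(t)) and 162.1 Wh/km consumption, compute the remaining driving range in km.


Step 1: capacity retention = 100 - 1.649 * sqrt(4.49) = 100 - 1.649 * 2.119 = 96.506%
Step 2: C_now = 74.86 * 96.506/100 = 72.244 Ah
Step 3: E_pack = V * C_now = 325.3 * 72.244 = 23501 Wh
Step 4: range = E_pack / consumption = 23501 / 162.1 = 145.0 km

145.0 km


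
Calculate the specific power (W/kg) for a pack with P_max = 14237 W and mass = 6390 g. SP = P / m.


Convert: m = 6390 g = 6.39 kg
SP = P / m = 14237 / 6.39 = 2228 W/kg

2228 W/kg


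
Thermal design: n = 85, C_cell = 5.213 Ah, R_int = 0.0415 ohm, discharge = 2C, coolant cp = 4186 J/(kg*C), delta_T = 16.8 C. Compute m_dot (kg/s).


Step 1: I = 2 * 5.213 = 10.426 A
Step 2: Q_cell = I^2 * R = 10.426^2 * 0.0415 = 4.5111 W
Step 3: Q_total = 85 * 4.5111 = 383.44 W
Step 4: m_dot = Q_total / (cp * dT) = 383.44 / (4186 * 16.8) = 0.005452 kg/s

0.005452 kg/s


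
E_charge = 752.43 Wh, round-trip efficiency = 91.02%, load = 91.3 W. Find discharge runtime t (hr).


Step 1: E_discharge = eta/100 * E_charge = 91.02/100 * 752.43 = 684.86 Wh
Step 2: t = E_discharge / P = 684.86 / 91.3 = 7.501 hr

7.501 hr


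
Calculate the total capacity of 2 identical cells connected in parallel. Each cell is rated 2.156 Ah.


C_total = 2 * 2.156 = 4.312 Ah

4.312 Ah


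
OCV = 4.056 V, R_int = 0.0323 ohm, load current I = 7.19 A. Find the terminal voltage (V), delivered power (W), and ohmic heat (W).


Step 1: V_terminal = OCV - I*R = 4.056 - 7.19 * 0.0323 = 3.8238 V
Step 2: P_out = V_terminal * I = 3.8238 * 7.19 = 27.49 W
Step 3: Q = I^2 * R = 7.19^2 * 0.0323 = 1.670 W

V=3.8238 V, P=27.49 W, Q=1.670 W


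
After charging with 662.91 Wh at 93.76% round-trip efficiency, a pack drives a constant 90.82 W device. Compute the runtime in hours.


Step 1: E_discharge = eta/100 * E_charge = 93.76/100 * 662.91 = 621.54 Wh
Step 2: t = E_discharge / P = 621.54 / 90.82 = 6.844 hr

6.844 hr


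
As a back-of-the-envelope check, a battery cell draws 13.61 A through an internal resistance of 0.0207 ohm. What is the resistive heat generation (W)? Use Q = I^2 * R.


I^2 = 185.23
Q = 185.23 * 0.0207 = 3.834 W

3.834 W


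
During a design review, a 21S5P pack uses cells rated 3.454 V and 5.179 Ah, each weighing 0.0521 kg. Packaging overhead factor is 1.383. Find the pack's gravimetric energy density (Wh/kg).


Step 1: V_pack = 21 * 3.454 = 72.534 V
Step 2: C_pack = 5 * 5.179 = 25.895 Ah
Step 3: E_pack = V_pack * C_pack = 72.534 * 25.895 = 1878.3 Wh
Step 4: m_pack = 21 * 5 * 0.0521 * 1.383 = 7.5657 kg
Step 5: ED = E_pack / m_pack = 1878.3 / 7.5657 = 248.3 Wh/kg

248.3 Wh/kg


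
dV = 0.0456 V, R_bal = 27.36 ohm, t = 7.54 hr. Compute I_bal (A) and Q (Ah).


First, Ohm's law: I_bal = 0.0456 V / 27.36 ohm = 0.0016667 A
Then Q = I * t = 0.0016667 A * 7.54 hr = 0.01257 Ah

I=0.0016667 A, Q=0.01257 Ah


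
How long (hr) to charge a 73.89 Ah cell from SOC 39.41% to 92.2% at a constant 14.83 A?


delta_Ah = 73.89 * (92.2 - 39.41) / 100 = 39.007 Ah
t = delta_Ah / I = 39.007 / 14.83 = 2.630 hr

2.630 hr


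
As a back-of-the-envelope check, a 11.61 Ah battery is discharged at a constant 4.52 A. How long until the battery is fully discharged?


Runtime = 11.61 Ah / 4.52 A = 2.569 hr

2.569 hr


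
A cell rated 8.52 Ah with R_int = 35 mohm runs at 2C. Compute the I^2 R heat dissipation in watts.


Convert: R = 35 mohm = 0.035 ohm
Step 1: I = C_rate * capacity = 2 * 8.52 = 17.04 A
Step 2: Q = I^2 * R = 17.04^2 * 0.035 = 290.36 * 0.035 = 10.16 W

10.16 W


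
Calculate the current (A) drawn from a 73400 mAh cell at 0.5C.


Convert: capacity = 73400 mAh = 73.4 Ah
I = C_rate * capacity = 0.5 * 73.4 = 36.7 A

36.7 A


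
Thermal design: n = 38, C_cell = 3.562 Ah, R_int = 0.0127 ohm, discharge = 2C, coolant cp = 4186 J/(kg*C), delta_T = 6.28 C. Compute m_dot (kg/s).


Step 1: I = 2 * 3.562 = 7.124 A
Step 2: Q_cell = I^2 * R = 7.124^2 * 0.0127 = 0.64454 W
Step 3: Q_total = 38 * 0.64454 = 24.493 W
Step 4: m_dot = Q_total / (cp * dT) = 24.493 / (4186 * 6.28) = 9.317e-04 kg/s

9.317e-04 kg/s


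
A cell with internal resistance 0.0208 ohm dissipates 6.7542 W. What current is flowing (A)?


I = sqrt(Q / R) = sqrt(6.7542 / 0.0208) = sqrt(324.72) = 18.02 A

18.02 A


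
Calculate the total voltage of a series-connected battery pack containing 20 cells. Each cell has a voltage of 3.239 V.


V_pack = n * V_cell = 20 * 3.239 = 64.78 V

64.78 V


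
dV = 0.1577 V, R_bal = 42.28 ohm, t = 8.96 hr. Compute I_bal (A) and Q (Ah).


First, Ohm's law: I_bal = 0.1577 V / 42.28 ohm = 0.0037299 A
Then Q = I * t = 0.0037299 A * 8.96 hr = 0.03342 Ah

I=0.0037299 A, Q=0.03342 Ah


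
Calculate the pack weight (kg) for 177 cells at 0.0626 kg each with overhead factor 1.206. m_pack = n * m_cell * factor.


m_pack = n * m_cell * overhead = 177 * 0.0626 * 1.206 = 13.36 kg

13.36 kg


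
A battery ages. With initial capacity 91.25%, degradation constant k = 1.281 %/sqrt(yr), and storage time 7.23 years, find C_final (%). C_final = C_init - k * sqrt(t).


sqrt(t) = sqrt(7.23) = 2.6889
C_final = 91.25 - 1.281 * 2.6889 = 87.81%

87.81%


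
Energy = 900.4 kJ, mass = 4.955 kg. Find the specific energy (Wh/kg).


Convert: E = 900.4 kJ = 250.11 Wh
ED = E / m = 250.11 / 4.955 = 50.48 Wh/kg

50.48 Wh/kg


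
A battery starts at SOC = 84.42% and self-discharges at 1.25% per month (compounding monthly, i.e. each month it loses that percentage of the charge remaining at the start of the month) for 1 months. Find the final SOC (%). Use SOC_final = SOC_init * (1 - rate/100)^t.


Monthly retention factor = 1 - 1.25/100 = 0.9875
Over 1 months: factor^1 = 0.9875
SOC_final = 84.42 * 0.9875 = 83.36%

83.36%


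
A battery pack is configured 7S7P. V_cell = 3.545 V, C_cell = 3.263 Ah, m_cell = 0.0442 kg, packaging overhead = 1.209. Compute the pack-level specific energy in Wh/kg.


Step 1: V_pack = 7 * 3.545 = 24.815 V
Step 2: C_pack = 7 * 3.263 = 22.841 Ah
Step 3: E_pack = V_pack * C_pack = 24.815 * 22.841 = 566.8 Wh
Step 4: m_pack = 7 * 7 * 0.0442 * 1.209 = 2.6185 kg
Step 5: ED = E_pack / m_pack = 566.8 / 2.6185 = 216.5 Wh/kg

216.5 Wh/kg


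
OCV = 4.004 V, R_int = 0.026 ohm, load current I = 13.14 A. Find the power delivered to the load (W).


Step 1: V_terminal = OCV - I*R = 4.004 - 13.14 * 0.026 = 3.6624 V
Step 2: P_out = V_terminal * I = 3.6624 * 13.14 = 48.12 W

48.12 W


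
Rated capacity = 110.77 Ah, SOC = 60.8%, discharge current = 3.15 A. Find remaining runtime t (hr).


Step 1: remaining = SOC/100 * C_total = 60.8/100 * 110.77 = 67.348 Ah
Step 2: t = remaining / I = 67.348 / 3.15 = 21.38 hr

21.38 hr


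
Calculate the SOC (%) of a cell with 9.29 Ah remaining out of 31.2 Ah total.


SOC = (remaining / total) * 100 = (9.29 / 31.2) * 100 = 29.78%

29.78%


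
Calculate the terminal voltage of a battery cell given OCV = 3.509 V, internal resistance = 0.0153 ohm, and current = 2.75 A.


IR drop = 2.75 * 0.0153 = 0.042075 V
V = 3.509 - 0.042075 = 3.467 V

3.467 V


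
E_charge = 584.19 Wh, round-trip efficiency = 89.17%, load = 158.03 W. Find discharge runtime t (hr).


Step 1: E_discharge = eta/100 * E_charge = 89.17/100 * 584.19 = 520.92 Wh
Step 2: t = E_discharge / P = 520.92 / 158.03 = 3.296 hr

3.296 hr


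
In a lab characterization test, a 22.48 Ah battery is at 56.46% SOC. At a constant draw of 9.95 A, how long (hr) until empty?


Step 1: remaining = SOC/100 * C_total = 56.46/100 * 22.48 = 12.692 Ah
Step 2: t = remaining / I = 12.692 / 9.95 = 1.276 hr

1.276 hr


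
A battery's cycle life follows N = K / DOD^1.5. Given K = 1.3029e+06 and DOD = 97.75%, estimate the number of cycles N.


Step 1: DOD^1.5 = 97.75^1.5 = 966.44
Step 2: N = 1.3029e+06 / 966.44 = 1348 cycles

1348 cycles


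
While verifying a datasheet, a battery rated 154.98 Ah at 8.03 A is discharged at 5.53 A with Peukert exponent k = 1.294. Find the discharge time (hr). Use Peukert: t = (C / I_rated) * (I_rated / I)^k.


t_rated = C / I_rated = 154.98 / 8.03 = 19.3 hr
(I_rated/I)^k = (1.4521)^1.294 = 1.6204
t = t_rated * (I_rated/I)^k = 19.3 * 1.6204 = 31.27 hr

31.27 hr


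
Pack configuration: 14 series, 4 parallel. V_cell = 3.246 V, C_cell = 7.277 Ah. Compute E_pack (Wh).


V_pack = 14 * 3.246 = 45.444 V
C_pack = 4 * 7.277 = 29.108 Ah
E = V_pack * C_pack = 45.444 * 29.108 = 1323 Wh

1323 Wh


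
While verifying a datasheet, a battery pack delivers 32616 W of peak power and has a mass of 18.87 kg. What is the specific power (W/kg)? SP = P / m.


Specific power = 32616 W / 18.87 kg = 1728 W/kg

1728 W/kg


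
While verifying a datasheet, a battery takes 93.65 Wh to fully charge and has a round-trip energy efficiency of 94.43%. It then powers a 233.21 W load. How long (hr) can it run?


Step 1: E_discharge = eta/100 * E_charge = 94.43/100 * 93.65 = 88.434 Wh
Step 2: t = E_discharge / P = 88.434 / 233.21 = 0.3792 hr

0.3792 hr


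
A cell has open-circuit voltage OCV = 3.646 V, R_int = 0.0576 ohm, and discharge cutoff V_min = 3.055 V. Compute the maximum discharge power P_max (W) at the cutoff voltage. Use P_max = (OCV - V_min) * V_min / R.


dV = OCV - V_min = 0.591 V (so I_max = dV / R)
P_max = dV * V_min / R = 0.591 * 3.055 / 0.0576 = 31.35 W

31.35 W


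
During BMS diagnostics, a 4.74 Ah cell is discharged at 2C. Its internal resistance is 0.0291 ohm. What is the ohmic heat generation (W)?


Step 1: I = C_rate * capacity = 2 * 4.74 = 9.48 A
Step 2: Q = I^2 * R = 9.48^2 * 0.0291 = 89.87 * 0.0291 = 2.615 W

2.615 W


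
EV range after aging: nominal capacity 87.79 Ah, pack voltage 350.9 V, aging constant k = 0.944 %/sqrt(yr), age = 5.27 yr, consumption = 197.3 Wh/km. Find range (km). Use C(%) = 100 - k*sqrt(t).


Step 1: capacity retention = 100 - 0.944 * sqrt(5.27) = 100 - 0.944 * 2.2956 = 97.833%
Step 2: C_now = 87.79 * 97.833/100 = 85.888 Ah
Step 3: E_pack = V * C_now = 350.9 * 85.888 = 30138 Wh
Step 4: range = E_pack / consumption = 30138 / 197.3 = 152.8 km

152.8 km


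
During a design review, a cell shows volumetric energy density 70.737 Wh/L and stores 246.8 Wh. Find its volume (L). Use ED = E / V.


V = E / ED = 246.8 / 70.737 = 3.489 L

3.489 L


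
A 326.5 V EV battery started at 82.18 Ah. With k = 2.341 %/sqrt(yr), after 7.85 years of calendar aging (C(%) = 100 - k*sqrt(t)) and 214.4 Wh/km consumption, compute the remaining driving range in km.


Step 1: capacity retention = 100 - 2.341 * sqrt(7.85) = 100 - 2.341 * 2.8018 = 93.441%
Step 2: C_now = 82.18 * 93.441/100 = 76.79 Ah
Step 3: E_pack = V * C_now = 326.5 * 76.79 = 25072 Wh
Step 4: range = E_pack / consumption = 25072 / 214.4 = 116.9 km

116.9 km


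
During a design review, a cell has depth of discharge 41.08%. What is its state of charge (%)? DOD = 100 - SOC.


SOC = 100 - DOD = 100 - 41.08 = 58.92%

58.92%


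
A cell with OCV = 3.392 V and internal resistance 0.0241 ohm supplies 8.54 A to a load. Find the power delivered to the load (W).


Step 1: V_terminal = OCV - I*R = 3.392 - 8.54 * 0.0241 = 3.1862 V
Step 2: P_out = V_terminal * I = 3.1862 * 8.54 = 27.21 W

27.21 W


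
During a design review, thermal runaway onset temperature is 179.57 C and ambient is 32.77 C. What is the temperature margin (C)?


margin = T_onset - T_ambient = 179.57 - 32.77 = 146.8 C

146.8 C


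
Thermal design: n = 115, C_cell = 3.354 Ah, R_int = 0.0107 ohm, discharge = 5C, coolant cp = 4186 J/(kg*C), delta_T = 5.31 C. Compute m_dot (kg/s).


Step 1: I = 5 * 3.354 = 16.77 A
Step 2: Q_cell = I^2 * R = 16.77^2 * 0.0107 = 3.0092 W
Step 3: Q_total = 115 * 3.0092 = 346.06 W
Step 4: m_dot = Q_total / (cp * dT) = 346.06 / (4186 * 5.31) = 0.01557 kg/s

0.01557 kg/s


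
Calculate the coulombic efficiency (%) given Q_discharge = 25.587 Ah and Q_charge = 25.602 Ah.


eta_c = Q_dis / Q_chg * 100 = 25.587 / 25.602 * 100 = 99.94%

99.94%


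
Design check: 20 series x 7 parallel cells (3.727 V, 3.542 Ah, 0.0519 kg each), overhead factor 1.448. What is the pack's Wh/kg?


Step 1: V_pack = 20 * 3.727 = 74.54 V
Step 2: C_pack = 7 * 3.542 = 24.794 Ah
Step 3: E_pack = V_pack * C_pack = 74.54 * 24.794 = 1848.1 Wh
Step 4: m_pack = 20 * 7 * 0.0519 * 1.448 = 10.521 kg
Step 5: ED = E_pack / m_pack = 1848.1 / 10.521 = 175.7 Wh/kg

175.7 Wh/kg


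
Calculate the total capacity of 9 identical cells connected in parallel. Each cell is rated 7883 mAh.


Convert: C_cell = 7883 mAh = 7.883 Ah
C_total = 9 * 7.883 = 70.947 Ah

70.947 Ah


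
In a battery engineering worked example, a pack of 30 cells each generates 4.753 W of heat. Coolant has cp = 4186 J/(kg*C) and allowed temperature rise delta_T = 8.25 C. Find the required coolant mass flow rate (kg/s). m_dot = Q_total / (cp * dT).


Step 1: Total heat Q = 30 * 4.753 W = 142.59 W
Step 2: denom = cp * dT = 4186 * 8.25 = 34535
Step 3: m_dot = 142.59 / 34535 = 0.004129 kg/s

0.004129 kg/s


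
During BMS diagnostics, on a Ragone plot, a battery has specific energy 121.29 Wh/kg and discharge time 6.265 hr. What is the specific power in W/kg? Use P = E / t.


Specific power = 121.29 Wh/kg / 6.265 hr = 19.36 W/kg

19.36 W/kg


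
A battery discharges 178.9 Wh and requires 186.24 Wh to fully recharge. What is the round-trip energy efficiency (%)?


eta_e = E_dis / E_chg * 100 = 178.9 / 186.24 * 100 = 96.06%

96.06%


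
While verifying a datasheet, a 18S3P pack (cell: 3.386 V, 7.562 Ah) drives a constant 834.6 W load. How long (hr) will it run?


Step 1: E_pack = Ns * V_cell * Np * C_cell = 18 * 3.386 * 3 * 7.562 = 1382.7 Wh
Step 2: t = E_pack / P = 1382.7 / 834.6 = 1.657 hr

1.657 hr


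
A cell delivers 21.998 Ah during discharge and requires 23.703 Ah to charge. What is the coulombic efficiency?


eta_c = Q_dis / Q_chg * 100 = 21.998 / 23.703 * 100 = 92.81%

92.81%


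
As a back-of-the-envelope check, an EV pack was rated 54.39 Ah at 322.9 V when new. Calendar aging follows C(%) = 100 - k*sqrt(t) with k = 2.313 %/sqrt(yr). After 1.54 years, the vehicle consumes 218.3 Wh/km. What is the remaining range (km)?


Step 1: capacity retention = 100 - 2.313 * sqrt(1.54) = 100 - 2.313 * 1.241 = 97.13%
Step 2: C_now = 54.39 * 97.13/100 = 52.829 Ah
Step 3: E_pack = V * C_now = 322.9 * 52.829 = 17058 Wh
Step 4: range = E_pack / consumption = 17058 / 218.3 = 78.14 km

78.14 km


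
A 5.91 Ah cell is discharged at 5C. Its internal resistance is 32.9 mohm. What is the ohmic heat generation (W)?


Convert: R = 32.9 mohm = 0.0329 ohm
Step 1: I = C_rate * capacity = 5 * 5.91 = 29.55 A
Step 2: Q = I^2 * R = 29.55^2 * 0.0329 = 873.2 * 0.0329 = 28.73 W

28.73 W


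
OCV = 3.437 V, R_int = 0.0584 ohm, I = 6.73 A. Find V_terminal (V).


V = OCV - I*R = 3.437 - 6.73 * 0.0584 = 3.044 V

3.044 V


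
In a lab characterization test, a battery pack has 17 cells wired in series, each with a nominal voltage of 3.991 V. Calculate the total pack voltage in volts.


Series voltages add: 17 * 3.991 V = 67.847 V

67.847 V


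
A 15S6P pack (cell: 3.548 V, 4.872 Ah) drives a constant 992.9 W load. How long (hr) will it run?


Step 1: E_pack = Ns * V_cell * Np * C_cell = 15 * 3.548 * 6 * 4.872 = 1555.7 Wh
Step 2: t = E_pack / P = 1555.7 / 992.9 = 1.567 hr

1.567 hr
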